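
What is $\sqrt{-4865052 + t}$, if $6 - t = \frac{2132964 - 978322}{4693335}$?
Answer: $\frac{2 i \sqrt{26791071919585939605}}{4693335} \approx 2205.7 i$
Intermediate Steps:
$t = \frac{27005368}{4693335}$ ($t = 6 - \frac{2132964 - 978322}{4693335} = 6 - \left(2132964 - 978322\right) \frac{1}{4693335} = 6 - 1154642 \cdot \frac{1}{4693335} = 6 - \frac{1154642}{4693335} = \frac{27005368}{4693335} \approx 5.754$)
$\sqrt{-4865052 + t} = \sqrt{-4865052 + \frac{27005368}{4693335}} = \sqrt{- \frac{22833291823052}{4693335}} = \frac{2 i \sqrt{26791071919585939605}}{4693335}$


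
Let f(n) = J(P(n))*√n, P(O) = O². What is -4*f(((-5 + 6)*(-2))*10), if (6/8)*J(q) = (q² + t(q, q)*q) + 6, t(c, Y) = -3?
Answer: -5081792*I*√5/3 ≈ -3.7877e+6*I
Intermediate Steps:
J(q) = 8 - 4*q + 4*q²/3 (J(q) = 4*((q² - 3*q) + 6)/3 = 4*(6 + q² - 3*q)/3 = 8 - 4*q + 4*q²/3)
f(n) = √n*(8 - 4*n² + 4*n⁴/3) (f(n) = (8 - 4*n² + 4*(n²)²/3)*√n = (8 - 4*n² + 4*n⁴/3)*√n = √n*(8 - 4*n² + 4*n⁴/3))
-4*f(((-5 + 6)*(-2))*10) = -16*√(((-5 + 6)*(-2))*10)*(6 + (((-5 + 6)*(-2))*10)⁴ - 3*400*(-5 + 6)²)/3 = -16*√((1*(-2))*10)*(6 + ((1*(-2))*10)⁴ - 3*((1*(-2))*10)²)/3 = -16*√(-2*10)*(6 + (-2*10)⁴ - 3*(-2*10)²)/3 = -16*√(-20)*(6 + (-20)⁴ - 3*(-20)²)/3 = -16*2*I*√5*(6 + 160000 - 3*400)/3 = -16*2*I*√5*(6 + 160000 - 1200)/3 = -16*2*I*√5*158806/3 = -5081792*I*√5/3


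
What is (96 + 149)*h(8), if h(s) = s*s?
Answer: 15680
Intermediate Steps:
h(s) = s²
(96 + 149)*h(8) = (96 + 149)*8² = 245*64 = 15680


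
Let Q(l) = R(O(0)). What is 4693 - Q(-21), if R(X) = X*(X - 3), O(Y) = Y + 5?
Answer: 4683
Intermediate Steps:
O(Y) = 5 + Y
R(X) = X*(-3 + X)
Q(l) = 10 (Q(l) = (5 + 0)*(-3 + (5 + 0)) = 5*(-3 + 5) = 5*2 = 10)
4693 - Q(-21) = 4693 - 1*10 = 4693 - 10 = 4683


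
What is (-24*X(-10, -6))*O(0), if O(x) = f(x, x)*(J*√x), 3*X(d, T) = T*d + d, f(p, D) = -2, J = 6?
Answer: 0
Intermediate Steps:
X(d, T) = d/3 + T*d/3 (X(d, T) = (T*d + d)/3 = (d + T*d)/3 = d/3 + T*d/3)
O(x) = -12*√x
(-24*X(-10, -6))*O(0) = (-8*(-10)*(1 - 6))*(-12*√0) = (-8*(-10)*(-5))*(-12*0) = -24*50/3*0 = -400*0 = 0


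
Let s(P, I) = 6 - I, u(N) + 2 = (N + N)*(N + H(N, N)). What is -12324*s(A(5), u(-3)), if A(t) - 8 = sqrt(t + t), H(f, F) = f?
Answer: 345072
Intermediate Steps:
A(t) = 8 + sqrt(2)*sqrt(t) (A(t) = 8 + sqrt(t + t) = 8 + sqrt(2*t) = 8 + sqrt(2)*sqrt(t))
u(N) = -2 + 4*N**2 (u(N) = -2 + (N + N)*(N + N) = -2 + (2*N)*(2*N) = -2 + 4*N**2)
-12324*s(A(5), u(-3)) = -12324*(6 - (-2 + 4*(-3)**2)) = -12324*(6 - (-2 + 4*9)) = -12324*(6 - (-2 + 36)) = -12324*(6 - 1*34) = -12324*(6 - 34) = -12324*(-28) = 345072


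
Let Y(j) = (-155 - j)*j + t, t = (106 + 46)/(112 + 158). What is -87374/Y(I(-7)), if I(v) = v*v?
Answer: 5897745/674692 ≈ 8.7414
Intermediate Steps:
I(v) = v²
t = 76/135 (t = 152/270 = 152*(1/270) = 76/135 ≈ 0.56296)
Y(j) = 76/135 + j*(-155 - j) (Y(j) = (-155 - j)*j + 76/135 = j*(-155 - j) + 76/135 = 76/135 + j*(-155 - j))
-87374/Y(I(-7)) = -87374/(76/135 - ((-7)²)² - 155*(-7)²) = -87374/(76/135 - 1*49² - 155*49) = -87374/(76/135 - 1*2401 - 7595) = -87374/(76/135 - 2401 - 7595) = -87374/(-1349384/135) = -87374*(-135/1349384) = 5897745/674692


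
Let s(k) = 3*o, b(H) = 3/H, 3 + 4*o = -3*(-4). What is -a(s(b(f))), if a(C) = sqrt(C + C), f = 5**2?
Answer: -3*sqrt(6)/2 ≈ -3.6742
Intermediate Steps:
o = 9/4 (o = -3/4 + (-3*(-4))/4 = -3/4 + (1/4)*12 = -3/4 + 3 = 9/4 ≈ 2.2500)
f = 25
s(k) = 27/4 (s(k) = 3*(9/4) = 27/4)
a(C) = sqrt(2)*sqrt(C) (a(C) = sqrt(2*C) = sqrt(2)*sqrt(C))
-a(s(b(f))) = -sqrt(2)*sqrt(27/4) = -sqrt(2)*3*sqrt(3)/2 = -3*sqrt(6)/2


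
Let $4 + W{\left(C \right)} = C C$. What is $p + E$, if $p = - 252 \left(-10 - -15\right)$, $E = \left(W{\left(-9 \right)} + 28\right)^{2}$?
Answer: $9765$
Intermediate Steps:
$W{\left(C \right)} = -4 + C^{2}$ ($W{\left(C \right)} = -4 + C C = -4 + C^{2}$)
$E = 11025$ ($E = \left(\left(-4 + \left(-9\right)^{2}\right) + 28\right)^{2} = \left(\left(-4 + 81\right) + 28\right)^{2} = \left(77 + 28\right)^{2} = 105^{2} = 11025$)
$p = -1260$ ($p = - 252 \left(-10 + 15\right) = \left(-252\right) 5 = -1260$)
$p + E = -1260 + 11025 = 9765$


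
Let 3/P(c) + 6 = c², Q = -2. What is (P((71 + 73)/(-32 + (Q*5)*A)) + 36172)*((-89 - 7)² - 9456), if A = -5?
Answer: -251757480/29 ≈ -8.6813e+6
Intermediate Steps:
P(c) = 3/(-6 + c²)
(P((71 + 73)/(-32 + (Q*5)*A)) + 36172)*((-89 - 7)² - 9456) = (3/(-6 + ((71 + 73)/(-32 - 2*5*(-5)))²) + 36172)*((-89 - 7)² - 9456) = (3/(-6 + (144/(-32 - 10*(-5)))²) + 36172)*((-96)² - 9456) = (3/(-6 + (144/(-32 + 50))²) + 36172)*(9216 - 9456) = (3/(-6 + (144/18)²) + 36172)*(-240) = (3/(-6 + (144*(1/18))²) + 36172)*(-240) = (3/(-6 + 8²) + 36172)*(-240) = (3/(-6 + 64) + 36172)*(-240) = (3/58 + 36172)*(-240) = (2097979/58)*(-240) = -251757480/29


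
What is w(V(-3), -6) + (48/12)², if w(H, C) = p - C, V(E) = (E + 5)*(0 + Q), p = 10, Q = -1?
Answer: 32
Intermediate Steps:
V(E) = -5 - E (V(E) = (E + 5)*(0 - 1) = (5 + E)*(-1) = -5 - E)
w(H, C) = 10 - C
w(V(-3), -6) + (48/12)² = (10 - 1*(-6)) + (48/12)² = (10 + 6) + (48*(1/12))² = 16 + 4² = 16 + 16 = 32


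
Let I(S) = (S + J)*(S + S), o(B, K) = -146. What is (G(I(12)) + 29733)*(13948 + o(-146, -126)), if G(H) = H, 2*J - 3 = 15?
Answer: 417331074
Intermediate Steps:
J = 9 (J = 3/2 + (1/2)*15 = 3/2 + 15/2 = 9)
I(S) = 2*S*(9 + S) (I(S) = (S + 9)*(S + S) = (9 + S)*(2*S) = 2*S*(9 + S))
(G(I(12)) + 29733)*(13948 + o(-146, -126)) = (2*12*(9 + 12) + 29733)*(13948 - 146) = (2*12*21 + 29733)*13802 = (504 + 29733)*13802 = 30237*13802 = 417331074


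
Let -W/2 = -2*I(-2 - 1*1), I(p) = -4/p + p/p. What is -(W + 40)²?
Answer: -21904/9 ≈ -2433.8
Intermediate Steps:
I(p) = 1 - 4/p (I(p) = -4/p + 1 = 1 - 4/p)
W = 28/3 (W = -(-4)*(-4 + (-2 - 1*1))/(-2 - 1*1) = -(-4)*(-4 + (-2 - 1))/(-2 - 1) = -(-4)*(-4 - 3)/(-3) = -(-4)*(-⅓*(-7)) = -(-4)*7/3 = -2*(-14/3) = 28/3 ≈ 9.3333)
-(W + 40)² = -(28/3 + 40)² = -(148/3)² = -1*21904/9 = -21904/9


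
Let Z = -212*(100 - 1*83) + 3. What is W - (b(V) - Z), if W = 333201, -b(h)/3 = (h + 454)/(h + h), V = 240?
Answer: 26368347/80 ≈ 3.2960e+5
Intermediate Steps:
Z = -3601 (Z = -212*(100 - 83) + 3 = -212*17 + 3 = -3604 + 3 = -3601)
b(h) = -3*(454 + h)/(2*h) (b(h) = -3*(h + 454)/(h + h) = -3*(454 + h)/(2*h))
W - (b(V) - Z) = 333201 - ((-3/2 - 681/240) - 1*(-3601)) = 333201 - ((-3/2 - 681*1/240) + 3601) = 333201 - ((-3/2 - 227/80) + 3601) = 333201 - (-347/80 + 3601) = 333201 - 1*287733/80 = 333201 - 287733/80 = 26368347/80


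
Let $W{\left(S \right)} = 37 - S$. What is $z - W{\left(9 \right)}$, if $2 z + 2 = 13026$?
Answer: $6484$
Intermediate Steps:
$z = 6512$ ($z = -1 + \frac{1}{2} \cdot 13026 = -1 + 6513 = 6512$)
$z - W{\left(9 \right)} = 6512 - \left(37 - 9\right) = 6512 - 28 = 6484$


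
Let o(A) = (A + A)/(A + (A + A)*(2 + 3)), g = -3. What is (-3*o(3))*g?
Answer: 18/11 ≈ 1.6364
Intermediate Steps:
o(A) = 2/11 (o(A) = (2*A)/(A + (2*A)*5) = (2*A)/(A + 10*A) = (2*A)/((11*A)) = (2*A)*(1/(11*A)) = 2/11)
(-3*o(3))*g = -3*2/11*(-3) = -6/11*(-3) = 18/11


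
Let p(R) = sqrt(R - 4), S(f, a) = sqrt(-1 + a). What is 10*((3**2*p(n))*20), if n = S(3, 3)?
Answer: 1800*sqrt(-4 + sqrt(2)) ≈ 2894.5*I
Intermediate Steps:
n = sqrt(2) (n = sqrt(-1 + 3) = sqrt(2) ≈ 1.4142)
p(R) = sqrt(-4 + R)
10*((3**2*p(n))*20) = 10*((3**2*sqrt(-4 + sqrt(2)))*20) = 10*((9*sqrt(-4 + sqrt(2)))*20) = 10*(180*sqrt(-4 + sqrt(2))) = 1800*sqrt(-4 + sqrt(2))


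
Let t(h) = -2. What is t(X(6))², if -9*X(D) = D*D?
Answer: 4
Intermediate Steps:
X(D) = -D²/9 (X(D) = -D*D/9 = -D²/9)
t(X(6))² = (-2)² = 4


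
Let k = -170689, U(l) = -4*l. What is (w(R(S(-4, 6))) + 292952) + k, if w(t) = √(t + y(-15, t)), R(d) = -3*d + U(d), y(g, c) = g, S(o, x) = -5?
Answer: 122263 + 2*√5 ≈ 1.2227e+5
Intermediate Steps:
R(d) = -7*d (R(d) = -3*d - 4*d = -7*d)
w(t) = √(-15 + t) (w(t) = √(t - 15) = √(-15 + t))
(w(R(S(-4, 6))) + 292952) + k = (√(-15 - 7*(-5)) + 292952) - 170689 = (√(-15 + 35) + 292952) - 170689 = (√20 + 292952) - 170689 = (2*√5 + 292952) - 170689 = (292952 + 2*√5) - 170689 = 122263 + 2*√5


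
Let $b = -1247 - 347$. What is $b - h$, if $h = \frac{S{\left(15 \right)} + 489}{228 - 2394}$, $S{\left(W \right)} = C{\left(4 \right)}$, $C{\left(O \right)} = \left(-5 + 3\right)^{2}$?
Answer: $- \frac{3452111}{2166} \approx -1593.8$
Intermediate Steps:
$C{\left(O \right)} = 4$ ($C{\left(O \right)} = \left(-2\right)^{2} = 4$)
$S{\left(W \right)} = 4$
$h = - \frac{493}{2166}$ ($h = \frac{4 + 489}{228 - 2394} = \frac{493}{-2166} = 493 \left(- \frac{1}{2166}\right) = - \frac{493}{2166} \approx -0.22761$)
$b = -1594$ ($b = -1247 - 347 = -1594$)
$b - h = -1594 - - \frac{493}{2166} = -1594 + \frac{493}{2166} = - \frac{3452111}{2166}$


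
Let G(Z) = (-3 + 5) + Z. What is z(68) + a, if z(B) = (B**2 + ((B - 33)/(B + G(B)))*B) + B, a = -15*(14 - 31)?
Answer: 342533/69 ≈ 4964.3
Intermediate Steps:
a = 255 (a = -15*(-17) = 255)
G(Z) = 2 + Z
z(B) = B + B**2 + B*(-33 + B)/(2 + 2*B) (z(B) = (B**2 + ((B - 33)/(B + (2 + B)))*B) + B = (B**2 + ((-33 + B)/(2 + 2*B))*B) + B = (B**2 + B*(-33 + B)/(2 + 2*B)) + B = B + B**2 + B*(-33 + B)/(2 + 2*B))
z(68) + a = (1/2)*68*(-31 + 2*68**2 + 5*68)/(1 + 68) + 255 = (1/2)*68*(-31 + 2*4624 + 340)/69 + 255 = (1/2)*68*(1/69)*(-31 + 9248 + 340) + 255 = (1/2)*68*(1/69)*9557 + 255 = 324938/69 + 255 = 342533/69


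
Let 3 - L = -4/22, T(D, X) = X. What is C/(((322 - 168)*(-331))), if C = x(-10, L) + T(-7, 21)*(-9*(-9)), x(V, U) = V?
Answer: -1691/50974 ≈ -0.033174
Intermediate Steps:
L = 35/11 (L = 3 - (-4)/22 = 3 - 1*(-2/11) = 3 + 2/11 = 35/11 ≈ 3.1818)
C = 1691 (C = -10 + 21*(-9*(-9)) = -10 + 21*81 = -10 + 1701 = 1691)
C/(((322 - 168)*(-331))) = 1691/(((322 - 168)*(-331))) = 1691/((154*(-331))) = 1691/(-50974) = 1691*(-1/50974) = -1691/50974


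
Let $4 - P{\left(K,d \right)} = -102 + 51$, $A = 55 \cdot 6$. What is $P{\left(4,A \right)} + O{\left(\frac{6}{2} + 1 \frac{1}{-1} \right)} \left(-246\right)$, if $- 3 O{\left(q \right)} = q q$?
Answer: $383$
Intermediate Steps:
$A = 330$
$P{\left(K,d \right)} = 55$ ($P{\left(K,d \right)} = 4 - \left(-102 + 51\right) = 4 - -51 = 4 + 51 = 55$)
$O{\left(q \right)} = - \frac{q^{2}}{3}$ ($O{\left(q \right)} = - \frac{q q}{3} = - \frac{q^{2}}{3}$)
$P{\left(4,A \right)} + O{\left(\frac{6}{2} + 1 \frac{1}{-1} \right)} \left(-246\right) = 55 + - \frac{\left(\frac{6}{2} + 1 \frac{1}{-1}\right)^{2}}{3} \left(-246\right) = 55 + - \frac{\left(6 \cdot \frac{1}{2} + 1 \left(-1\right)\right)^{2}}{3} \left(-246\right) = 55 + - \frac{\left(3 - 1\right)^{2}}{3} \left(-246\right) = 55 + - \frac{2^{2}}{3} \left(-246\right) = 55 + \left(- \frac{1}{3}\right) 4 \left(-246\right) = 55 - -328 = 55 + 328 = 383$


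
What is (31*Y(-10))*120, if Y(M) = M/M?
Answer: 3720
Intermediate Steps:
Y(M) = 1
(31*Y(-10))*120 = (31*1)*120 = 31*120 = 3720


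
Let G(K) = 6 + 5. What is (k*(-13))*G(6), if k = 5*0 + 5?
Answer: -715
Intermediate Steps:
k = 5 (k = 0 + 5 = 5)
G(K) = 11
(k*(-13))*G(6) = (5*(-13))*11 = -65*11 = -715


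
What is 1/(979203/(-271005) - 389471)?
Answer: -90335/35183189186 ≈ -2.5676e-6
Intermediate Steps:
1/(979203/(-271005) - 389471) = 1/(979203*(-1/271005) - 389471) = 1/(-326401/90335 - 389471) = 1/(-35183189186/90335) = -90335/35183189186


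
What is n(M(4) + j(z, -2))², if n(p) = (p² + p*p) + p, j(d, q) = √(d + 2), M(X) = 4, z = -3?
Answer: 867 + 1156*I ≈ 867.0 + 1156.0*I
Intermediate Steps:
j(d, q) = √(2 + d)
n(p) = p + 2*p² (n(p) = (p² + p²) + p = 2*p² + p = p + 2*p²)
n(M(4) + j(z, -2))² = ((4 + √(2 - 3))*(1 + 2*(4 + √(2 - 3))))² = ((4 + √(-1))*(1 + 2*(4 + √(-1))))² = ((4 + I)*(1 + 2*(4 + I)))² = ((4 + I)*(1 + (8 + 2*I)))² = ((4 + I)*(9 + 2*I))² = (4 + I)²*(9 + 2*I)²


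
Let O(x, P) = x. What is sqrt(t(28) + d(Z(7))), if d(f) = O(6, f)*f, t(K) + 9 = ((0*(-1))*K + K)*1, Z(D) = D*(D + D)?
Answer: sqrt(607) ≈ 24.637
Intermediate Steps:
Z(D) = 2*D**2 (Z(D) = D*(2*D) = 2*D**2)
t(K) = -9 + K (t(K) = -9 + ((0*(-1))*K + K)*1 = -9 + (0*K + K)*1 = -9 + (0 + K)*1 = -9 + K*1 = -9 + K)
d(f) = 6*f
sqrt(t(28) + d(Z(7))) = sqrt((-9 + 28) + 6*(2*7**2)) = sqrt(19 + 6*(2*49)) = sqrt(19 + 6*98) = sqrt(19 + 588) = sqrt(607)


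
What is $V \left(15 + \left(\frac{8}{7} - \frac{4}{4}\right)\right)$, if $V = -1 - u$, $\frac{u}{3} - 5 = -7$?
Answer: $\frac{530}{7} \approx 75.714$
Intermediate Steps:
$u = -6$ ($u = 15 + 3 \left(-7\right) = 15 - 21 = -6$)
$V = 5$ ($V = -1 - -6 = -1 + 6 = 5$)
$V \left(15 + \left(\frac{8}{7} - \frac{4}{4}\right)\right) = 5 \left(15 + \left(\frac{8}{7} - \frac{4}{4}\right)\right) = 5 \left(15 + \left(8 \cdot \frac{1}{7} - 1\right)\right) = 5 \left(15 + \left(\frac{8}{7} - 1\right)\right) = 5 \left(15 + \frac{1}{7}\right) = 5 \cdot \frac{106}{7} = \frac{530}{7}$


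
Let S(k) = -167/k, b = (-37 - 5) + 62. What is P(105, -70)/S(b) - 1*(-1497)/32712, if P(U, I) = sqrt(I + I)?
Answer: 499/10904 - 40*I*sqrt(35)/167 ≈ 0.045763 - 1.417*I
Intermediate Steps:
P(U, I) = sqrt(2)*sqrt(I) (P(U, I) = sqrt(2*I) = sqrt(2)*sqrt(I))
b = 20 (b = -42 + 62 = 20)
P(105, -70)/S(b) - 1*(-1497)/32712 = (sqrt(2)*sqrt(-70))/((-167/20)) - 1*(-1497)/32712 = (sqrt(2)*(I*sqrt(70)))/((-167*1/20)) + 1497*(1/32712) = (2*I*sqrt(35))/(-167/20) + 499/10904 = (2*I*sqrt(35))*(-20/167) + 499/10904 = -40*I*sqrt(35)/167 + 499/10904 = 499/10904 - 40*I*sqrt(35)/167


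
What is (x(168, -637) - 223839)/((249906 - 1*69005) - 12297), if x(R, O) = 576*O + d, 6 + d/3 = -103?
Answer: -295539/84302 ≈ -3.5057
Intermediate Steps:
d = -327 (d = -18 + 3*(-103) = -18 - 309 = -327)
x(R, O) = -327 + 576*O (x(R, O) = 576*O - 327 = -327 + 576*O)
(x(168, -637) - 223839)/((249906 - 1*69005) - 12297) = ((-327 + 576*(-637)) - 223839)/((249906 - 1*69005) - 12297) = ((-327 - 366912) - 223839)/((249906 - 69005) - 12297) = (-367239 - 223839)/(180901 - 12297) = -591078/168604 = -591078*1/168604 = -295539/84302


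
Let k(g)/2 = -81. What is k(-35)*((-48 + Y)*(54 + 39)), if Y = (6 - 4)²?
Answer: 662904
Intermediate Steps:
Y = 4 (Y = 2² = 4)
k(g) = -162 (k(g) = 2*(-81) = -162)
k(-35)*((-48 + Y)*(54 + 39)) = -162*(-48 + 4)*(54 + 39) = -(-7128)*93 = -162*(-4092) = 662904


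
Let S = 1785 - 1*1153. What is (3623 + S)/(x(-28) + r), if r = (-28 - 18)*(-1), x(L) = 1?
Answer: 4255/47 ≈ 90.532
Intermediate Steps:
S = 632 (S = 1785 - 1153 = 632)
r = 46 (r = -46*(-1) = 46)
(3623 + S)/(x(-28) + r) = (3623 + 632)/(1 + 46) = 4255/47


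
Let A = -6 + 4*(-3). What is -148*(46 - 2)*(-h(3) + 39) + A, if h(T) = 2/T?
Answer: -748934/3 ≈ -2.4964e+5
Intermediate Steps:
A = -18 (A = -6 - 12 = -18)
-148*(46 - 2)*(-h(3) + 39) + A = -148*(46 - 2)*(-2/3 + 39) - 18 = -6512*(-2/3 + 39) - 18 = -6512*(-1*⅔ + 39) - 18 = -6512*(-⅔ + 39) - 18 = -6512*115/3 - 18 = -148*5060/3 - 18 = -748880/3 - 18 = -748934/3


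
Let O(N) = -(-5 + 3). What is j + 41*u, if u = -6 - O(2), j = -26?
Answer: -354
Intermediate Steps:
O(N) = 2 (O(N) = -1*(-2) = 2)
u = -8 (u = -6 - 1*2 = -6 - 2 = -8)
j + 41*u = -26 + 41*(-8) = -26 - 328 = -354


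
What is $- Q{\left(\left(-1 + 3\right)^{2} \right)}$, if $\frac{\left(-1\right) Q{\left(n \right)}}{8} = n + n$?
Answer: $64$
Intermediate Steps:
$Q{\left(n \right)} = - 16 n$ ($Q{\left(n \right)} = - 8 \left(n + n\right) = - 8 \cdot 2 n = - 16 n$)
$- Q{\left(\left(-1 + 3\right)^{2} \right)} = - \left(-16\right) \left(-1 + 3\right)^{2} = - \left(-16\right) 2^{2} = - \left(-16\right) 4 = \left(-1\right) \left(-64\right) = 64$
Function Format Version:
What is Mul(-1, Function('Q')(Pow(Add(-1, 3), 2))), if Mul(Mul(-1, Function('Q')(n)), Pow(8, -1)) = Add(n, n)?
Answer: 64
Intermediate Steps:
Function('Q')(n) = Mul(-16, n) (Function('Q')(n) = Mul(-8, Add(n, n)) = Mul(-8, Mul(2, n)) = Mul(-16, n))
Mul(-1, Function('Q')(Pow(Add(-1, 3), 2))) = Mul(-1, Mul(-16, Pow(Add(-1, 3), 2))) = Mul(-1, Mul(-16, Pow(2, 2))) = Mul(-1, Mul(-16, 4)) = Mul(-1, -64) = 64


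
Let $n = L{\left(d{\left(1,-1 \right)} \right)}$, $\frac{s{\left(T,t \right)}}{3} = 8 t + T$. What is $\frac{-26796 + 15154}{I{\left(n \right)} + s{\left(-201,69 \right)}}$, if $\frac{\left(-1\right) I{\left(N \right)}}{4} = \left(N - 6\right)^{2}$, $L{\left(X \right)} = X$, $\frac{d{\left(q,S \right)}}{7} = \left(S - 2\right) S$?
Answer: $- \frac{11642}{153} \approx -76.092$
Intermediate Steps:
$d{\left(q,S \right)} = 7 S \left(-2 + S\right)$ ($d{\left(q,S \right)} = 7 \left(S - 2\right) S = 7 \left(-2 + S\right) S = 7 S \left(-2 + S\right)$)
$s{\left(T,t \right)} = 3 T + 24 t$ ($s{\left(T,t \right)} = 3 \left(8 t + T\right) = 3 \left(T + 8 t\right) = 3 T + 24 t$)
$n = 21$ ($n = 7 \left(-1\right) \left(-2 - 1\right) = 7 \left(-1\right) \left(-3\right) = 21$)
$I{\left(N \right)} = - 4 \left(-6 + N\right)^{2}$ ($I{\left(N \right)} = - 4 \left(N - 6\right)^{2} = - 4 \left(-6 + N\right)^{2}$)
$\frac{-26796 + 15154}{I{\left(n \right)} + s{\left(-201,69 \right)}} = \frac{-26796 + 15154}{- 4 \left(-6 + 21\right)^{2} + \left(3 \left(-201\right) + 24 \cdot 69\right)} = - \frac{11642}{- 4 \cdot 15^{2} + \left(-603 + 1656\right)} = - \frac{11642}{\left(-4\right) 225 + 1053} = - \frac{11642}{-900 + 1053} = - \frac{11642}{153}$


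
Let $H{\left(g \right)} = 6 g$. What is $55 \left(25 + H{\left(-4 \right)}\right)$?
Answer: $55$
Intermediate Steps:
$55 \left(25 + H{\left(-4 \right)}\right) = 55 \left(25 + 6 \left(-4\right)\right) = 55 \left(25 - 24\right) = 55 \cdot 1 = 55$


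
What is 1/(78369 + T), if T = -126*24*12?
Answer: 1/42081 ≈ 2.3764e-5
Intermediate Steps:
T = -36288 (T = -3024*12 = -36288)
1/(78369 + T) = 1/(78369 - 36288) = 1/42081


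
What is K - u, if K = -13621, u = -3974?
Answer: -9647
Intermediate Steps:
K - u = -13621 - 1*(-3974) = -13621 + 3974 = -9647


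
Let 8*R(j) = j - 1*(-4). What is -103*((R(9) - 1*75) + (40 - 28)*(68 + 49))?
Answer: -1096435/8 ≈ -1.3705e+5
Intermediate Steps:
R(j) = ½ + j/8 (R(j) = (j - 1*(-4))/8 = (j + 4)/8 = (4 + j)/8 = ½ + j/8)
-103*((R(9) - 1*75) + (40 - 28)*(68 + 49)) = -103*(((½ + (⅛)*9) - 1*75) + (40 - 28)*(68 + 49)) = -103*(((½ + 9/8) - 75) + 12*117) = -103*((13/8 - 75) + 1404) = -103*(-587/8 + 1404) = -103*10645/8 = -1096435/8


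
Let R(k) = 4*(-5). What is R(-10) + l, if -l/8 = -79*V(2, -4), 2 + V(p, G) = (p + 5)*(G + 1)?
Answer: -14556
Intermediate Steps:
R(k) = -20
V(p, G) = -2 + (1 + G)*(5 + p) (V(p, G) = -2 + (p + 5)*(G + 1) = -2 + (5 + p)*(1 + G) = -2 + (1 + G)*(5 + p))
l = -14536 (l = -(-632)*(3 + 2 + 5*(-4) - 4*2) = -(-632)*(3 + 2 - 20 - 8) = -(-632)*(-23) = -8*1817 = -14536)
R(-10) + l = -20 - 14536 = -14556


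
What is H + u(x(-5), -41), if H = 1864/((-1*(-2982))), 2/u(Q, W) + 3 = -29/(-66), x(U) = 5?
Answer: -39304/251979 ≈ -0.15598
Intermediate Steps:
u(Q, W) = -132/169 (u(Q, W) = 2/(-3 - 29/(-66)) = 2/(-3 - 29*(-1/66)) = 2/(-3 + 29/66) = 2/(-169/66) = 2*(-66/169) = -132/169)
H = 932/1491 (H = 1864/2982 = 1864*(1/2982) = 932/1491 ≈ 0.62508)
H + u(x(-5), -41) = 932/1491 - 132/169 = -39304/251979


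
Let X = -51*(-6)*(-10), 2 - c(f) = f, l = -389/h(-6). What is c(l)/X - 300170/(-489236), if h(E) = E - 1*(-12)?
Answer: 1328734391/2245593240 ≈ 0.59171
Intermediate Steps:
h(E) = 12 + E (h(E) = E + 12 = 12 + E)
l = -389/6 (l = -389/(12 - 6) = -389/6 ≈ -64.833)
c(f) = 2 - f
X = -3060 (X = 306*(-10) = -3060)
c(l)/X - 300170/(-489236) = (2 - 1*(-389/6))/(-3060) - 300170/(-489236) = (2 + 389/6)*(-1/3060) - 300170*(-1/489236) = (401/6)*(-1/3060) + 150085/244618 = -401/18360 + 150085/244618 = 1328734391/2245593240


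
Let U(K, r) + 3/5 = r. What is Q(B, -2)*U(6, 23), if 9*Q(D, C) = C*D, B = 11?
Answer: -2464/45 ≈ -54.756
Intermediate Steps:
U(K, r) = -3/5 + r
Q(D, C) = C*D/9 (Q(D, C) = (C*D)/9 = C*D/9)
Q(B, -2)*U(6, 23) = ((1/9)*(-2)*11)*(-3/5 + 23) = -22/9*112/5 = -2464/45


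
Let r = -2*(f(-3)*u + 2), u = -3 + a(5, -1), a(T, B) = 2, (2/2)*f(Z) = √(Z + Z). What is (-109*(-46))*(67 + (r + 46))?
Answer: 546526 + 10028*I*√6 ≈ 5.4653e+5 + 24563.0*I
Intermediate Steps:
f(Z) = √2*√Z (f(Z) = √(Z + Z) = √(2*Z) = √2*√Z)
u = -1 (u = -3 + 2 = -1)
r = -4 + 2*I*√6 (r = -2*((√2*√(-3))*(-1) + 2) = -2*((√2*(I*√3))*(-1) + 2) = -2*((I*√6)*(-1) + 2) = -2*(-I*√6 + 2) = -2*(2 - I*√6) = -4 + 2*I*√6 ≈ -4.0 + 4.899*I)
(-109*(-46))*(67 + (r + 46)) = (-109*(-46))*(67 + ((-4 + 2*I*√6) + 46)) = 5014*(67 + (42 + 2*I*√6)) = 5014*(109 + 2*I*√6) = 546526 + 10028*I*√6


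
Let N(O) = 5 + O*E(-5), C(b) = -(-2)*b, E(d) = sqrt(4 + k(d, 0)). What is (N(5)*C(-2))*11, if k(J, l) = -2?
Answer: -220 - 220*sqrt(2) ≈ -531.13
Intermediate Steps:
E(d) = sqrt(2) (E(d) = sqrt(4 - 2) = sqrt(2))
C(b) = 2*b
N(O) = 5 + O*sqrt(2)
(N(5)*C(-2))*11 = ((5 + 5*sqrt(2))*(2*(-2)))*11 = ((5 + 5*sqrt(2))*(-4))*11 = (-20 - 20*sqrt(2))*11 = -220 - 220*sqrt(2)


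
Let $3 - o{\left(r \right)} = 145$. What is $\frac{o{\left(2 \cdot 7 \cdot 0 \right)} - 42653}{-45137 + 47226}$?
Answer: $- \frac{42795}{2089} \approx -20.486$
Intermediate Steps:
$o{\left(r \right)} = -142$ ($o{\left(r \right)} = 3 - 145 = -142$)
$\frac{o{\left(2 \cdot 7 \cdot 0 \right)} - 42653}{-45137 + 47226} = \frac{-142 - 42653}{-45137 + 47226} = - \frac{42795}{2089}$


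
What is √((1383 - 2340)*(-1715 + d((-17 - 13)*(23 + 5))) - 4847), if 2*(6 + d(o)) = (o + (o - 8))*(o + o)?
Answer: I*√1355307290 ≈ 36815.0*I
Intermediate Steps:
d(o) = -6 + o*(-8 + 2*o) (d(o) = -6 + ((o + (o - 8))*(o + o))/2 = -6 + ((o + (-8 + o))*(2*o))/2 = -6 + ((-8 + 2*o)*(2*o))/2 = -6 + (2*o*(-8 + 2*o))/2 = -6 + o*(-8 + 2*o))
√((1383 - 2340)*(-1715 + d((-17 - 13)*(23 + 5))) - 4847) = √((1383 - 2340)*(-1715 + (-6 - 8*(-17 - 13)*(23 + 5) + 2*((-17 - 13)*(23 + 5))²)) - 4847) = √(-957*(-1715 + (-6 - (-240)*28 + 2*(-30*28)²)) - 4847) = √(-957*(-1715 + (-6 - 8*(-840) + 2*(-840)²)) - 4847) = √(-957*(-1715 + (-6 + 6720 + 2*705600)) - 4847) = √(-957*(-1715 + (-6 + 6720 + 1411200)) - 4847) = √(-957*(-1715 + 1417914) - 4847) = √(-957*1416199 - 4847) = √(-1355302443 - 4847) = √(-1355307290) = I*√1355307290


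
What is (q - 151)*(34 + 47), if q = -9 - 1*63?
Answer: -18063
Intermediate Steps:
q = -72 (q = -9 - 63 = -72)
(q - 151)*(34 + 47) = (-72 - 151)*(34 + 47) = -223*81 = -18063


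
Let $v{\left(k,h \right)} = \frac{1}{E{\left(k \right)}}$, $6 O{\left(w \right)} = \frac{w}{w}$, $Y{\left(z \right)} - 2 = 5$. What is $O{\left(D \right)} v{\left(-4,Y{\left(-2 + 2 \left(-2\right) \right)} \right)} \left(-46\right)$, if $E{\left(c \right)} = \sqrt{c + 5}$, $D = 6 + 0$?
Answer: $- \frac{23}{3} \approx -7.6667$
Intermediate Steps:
$D = 6$
$E{\left(c \right)} = \sqrt{5 + c}$
$Y{\left(z \right)} = 7$ ($Y{\left(z \right)} = 2 + 5 = 7$)
$O{\left(w \right)} = \frac{1}{6}$ ($O{\left(w \right)} = \frac{w \frac{1}{w}}{6} = \frac{1}{6} \cdot 1 = \frac{1}{6}$)
$v{\left(k,h \right)} = \frac{1}{\sqrt{5 + k}}$
$O{\left(D \right)} v{\left(-4,Y{\left(-2 + 2 \left(-2\right) \right)} \right)} \left(-46\right) = \frac{1}{6 \sqrt{5 - 4}} \left(-46\right) = \frac{1}{6 \cdot 1} \left(-46\right) = \frac{1}{6} \cdot 1 \left(-46\right) = \frac{1}{6} \left(-46\right) = - \frac{23}{3}$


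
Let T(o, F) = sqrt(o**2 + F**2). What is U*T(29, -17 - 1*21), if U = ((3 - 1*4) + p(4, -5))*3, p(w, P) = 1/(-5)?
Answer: -18*sqrt(2285)/5 ≈ -172.09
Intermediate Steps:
T(o, F) = sqrt(F**2 + o**2)
p(w, P) = -1/5
U = -18/5 (U = ((3 - 1*4) - 1/5)*3 = ((3 - 4) - 1/5)*3 = (-1 - 1/5)*3 = -6/5*3 = -18/5 ≈ -3.6000)
U*T(29, -17 - 1*21) = -18*sqrt((-17 - 1*21)**2 + 29**2)/5 = -18*sqrt((-17 - 21)**2 + 841)/5 = -18*sqrt((-38)**2 + 841)/5 = -18*sqrt(1444 + 841)/5 = -18*sqrt(2285)/5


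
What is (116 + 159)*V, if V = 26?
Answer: 7150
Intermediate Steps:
(116 + 159)*V = (116 + 159)*26 = 275*26 = 7150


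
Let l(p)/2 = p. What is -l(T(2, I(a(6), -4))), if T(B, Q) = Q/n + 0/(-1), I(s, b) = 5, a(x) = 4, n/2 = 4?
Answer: -5/4 ≈ -1.2500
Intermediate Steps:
n = 8 (n = 2*4 = 8)
T(B, Q) = Q/8 (T(B, Q) = Q/8 + 0/(-1) = Q*(1/8) + 0*(-1) = Q/8 + 0 = Q/8)
l(p) = 2*p
-l(T(2, I(a(6), -4))) = -2*(1/8)*5 = -2*5/8 = -1*5/4 = -5/4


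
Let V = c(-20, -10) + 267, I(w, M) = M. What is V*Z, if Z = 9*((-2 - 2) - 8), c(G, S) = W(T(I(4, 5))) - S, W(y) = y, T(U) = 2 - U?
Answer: -29592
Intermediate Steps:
c(G, S) = -3 - S (c(G, S) = (2 - 1*5) - S = (2 - 5) - S = -3 - S)
Z = -108 (Z = 9*(-4 - 8) = 9*(-12) = -108)
V = 274 (V = (-3 - 1*(-10)) + 267 = (-3 + 10) + 267 = 7 + 267 = 274)
V*Z = 274*(-108) = -29592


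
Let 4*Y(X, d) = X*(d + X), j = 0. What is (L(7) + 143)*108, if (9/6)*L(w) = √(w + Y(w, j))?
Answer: 15444 + 36*√77 ≈ 15760.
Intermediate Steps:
Y(X, d) = X*(X + d)/4 (Y(X, d) = (X*(d + X))/4 = (X*(X + d))/4 = X*(X + d)/4)
L(w) = 2*√(w + w²/4)/3 (L(w) = 2*√(w + w*(w + 0)/4)/3 = 2*√(w + w*w/4)/3 = 2*√(w + w²/4)/3)
(L(7) + 143)*108 = (√(7*(4 + 7))/3 + 143)*108 = (√(7*11)/3 + 143)*108 = (√77/3 + 143)*108 = (143 + √77/3)*108 = 15444 + 36*√77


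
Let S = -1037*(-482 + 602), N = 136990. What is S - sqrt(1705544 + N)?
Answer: -124440 - 3*sqrt(204726) ≈ -1.2580e+5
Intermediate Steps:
S = -124440 (S = -1037*120 = -124440)
S - sqrt(1705544 + N) = -124440 - sqrt(1705544 + 136990) = -124440 - sqrt(1842534) = -124440 - 3*sqrt(204726)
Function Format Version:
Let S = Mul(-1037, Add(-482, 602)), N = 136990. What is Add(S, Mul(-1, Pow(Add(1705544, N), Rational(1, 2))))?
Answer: Add(-124440, Mul(-3, Pow(204726, Rational(1, 2)))) ≈ -1.2580e+5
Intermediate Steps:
S = -124440 (S = Mul(-1037, 120) = -124440)
Add(S, Mul(-1, Pow(Add(1705544, N), Rational(1, 2)))) = Add(-124440, Mul(-1, Pow(Add(1705544, 136990), Rational(1, 2)))) = Add(-124440, Mul(-1, Pow(1842534, Rational(1, 2)))) = Add(-124440, Mul(-1, Mul(3, Pow(204726, Rational(1, 2))))) = Add(-124440, Mul(-3, Pow(204726, Rational(1, 2))))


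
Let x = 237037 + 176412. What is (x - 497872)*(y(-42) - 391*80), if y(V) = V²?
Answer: 2491829268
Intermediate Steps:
x = 413449
(x - 497872)*(y(-42) - 391*80) = (413449 - 497872)*((-42)² - 391*80) = -84423*(1764 - 31280) = -84423*(-29516) = 2491829268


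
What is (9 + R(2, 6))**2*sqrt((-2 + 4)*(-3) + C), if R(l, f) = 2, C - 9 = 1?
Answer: 242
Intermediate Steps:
C = 10 (C = 9 + 1 = 10)
(9 + R(2, 6))**2*sqrt((-2 + 4)*(-3) + C) = (9 + 2)**2*sqrt((-2 + 4)*(-3) + 10) = 11**2*sqrt(2*(-3) + 10) = 121*sqrt(-6 + 10) = 121*sqrt(4) = 121*2 = 242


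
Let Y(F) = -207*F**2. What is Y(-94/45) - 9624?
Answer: -2368628/225 ≈ -10527.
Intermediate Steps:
Y(-94/45) - 9624 = -207*(-94/45)**2 - 9624 = -207*8836/2025 - 9624 = -203228/225 - 9624 = -2368628/225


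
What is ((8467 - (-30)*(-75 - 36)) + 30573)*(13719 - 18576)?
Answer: -173443470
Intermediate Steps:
((8467 - (-30)*(-75 - 36)) + 30573)*(13719 - 18576) = ((8467 - (-30)*(-111)) + 30573)*(-4857) = ((8467 - 1*3330) + 30573)*(-4857) = ((8467 - 3330) + 30573)*(-4857) = (5137 + 30573)*(-4857) = 35710*(-4857) = -173443470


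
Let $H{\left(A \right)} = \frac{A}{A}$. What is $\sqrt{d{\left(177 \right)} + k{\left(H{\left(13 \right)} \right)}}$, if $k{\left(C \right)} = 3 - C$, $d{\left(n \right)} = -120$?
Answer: $i \sqrt{118} \approx 10.863 i$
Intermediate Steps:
$H{\left(A \right)} = 1$
$\sqrt{d{\left(177 \right)} + k{\left(H{\left(13 \right)} \right)}} = \sqrt{-120 + \left(3 - 1\right)} = \sqrt{-120 + 2} = \sqrt{-118} = i \sqrt{118}$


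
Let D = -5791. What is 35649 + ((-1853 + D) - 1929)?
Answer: 26076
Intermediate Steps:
35649 + ((-1853 + D) - 1929) = 35649 + ((-1853 - 5791) - 1929) = 35649 + (-7644 - 1929) = 35649 - 9573 = 26076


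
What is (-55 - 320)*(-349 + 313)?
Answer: 13500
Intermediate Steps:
(-55 - 320)*(-349 + 313) = -375*(-36) = 13500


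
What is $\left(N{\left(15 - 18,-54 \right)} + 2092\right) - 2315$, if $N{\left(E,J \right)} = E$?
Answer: $-226$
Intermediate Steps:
$\left(N{\left(15 - 18,-54 \right)} + 2092\right) - 2315 = \left(\left(15 - 18\right) + 2092\right) - 2315 = \left(-3 + 2092\right) - 2315 = 2089 - 2315 = -226$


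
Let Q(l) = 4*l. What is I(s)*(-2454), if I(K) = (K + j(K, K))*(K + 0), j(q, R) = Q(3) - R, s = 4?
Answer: -117792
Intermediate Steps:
j(q, R) = 12 - R (j(q, R) = 4*3 - R = 12 - R)
I(K) = 12*K (I(K) = (K + (12 - K))*(K + 0) = 12*K)
I(s)*(-2454) = (12*4)*(-2454) = 48*(-2454) = -117792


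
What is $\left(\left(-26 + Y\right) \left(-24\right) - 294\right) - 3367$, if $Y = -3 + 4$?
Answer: $-3061$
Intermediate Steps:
$Y = 1$
$\left(\left(-26 + Y\right) \left(-24\right) - 294\right) - 3367 = \left(\left(-26 + 1\right) \left(-24\right) - 294\right) - 3367 = \left(\left(-25\right) \left(-24\right) - 294\right) - 3367 = \left(600 - 294\right) - 3367 = 306 - 3367 = -3061$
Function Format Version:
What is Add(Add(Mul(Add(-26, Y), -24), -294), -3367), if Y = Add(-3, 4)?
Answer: -3061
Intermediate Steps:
Y = 1
Add(Add(Mul(Add(-26, Y), -24), -294), -3367) = Add(Add(Mul(Add(-26, 1), -24), -294), -3367) = Add(Add(Mul(-25, -24), -294), -3367) = Add(Add(600, -294), -3367) = Add(306, -3367) = -3061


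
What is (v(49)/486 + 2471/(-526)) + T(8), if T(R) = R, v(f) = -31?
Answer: 206969/63909 ≈ 3.2385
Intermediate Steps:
(v(49)/486 + 2471/(-526)) + T(8) = (-31/486 + 2471/(-526)) + 8 = (-31*1/486 + 2471*(-1/526)) + 8 = (-31/486 - 2471/526) + 8 = -304303/63909 + 8 = 206969/63909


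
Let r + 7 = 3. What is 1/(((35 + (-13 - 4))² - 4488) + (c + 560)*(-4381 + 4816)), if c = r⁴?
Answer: 1/350796 ≈ 2.8507e-6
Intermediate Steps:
r = -4 (r = -7 + 3 = -4)
c = 256 (c = (-4)⁴ = 256)
1/(((35 + (-13 - 4))² - 4488) + (c + 560)*(-4381 + 4816)) = 1/(((35 + (-13 - 4))² - 4488) + (256 + 560)*(-4381 + 4816)) = 1/(((35 - 17)² - 4488) + 816*435) = 1/((18² - 4488) + 354960) = 1/((324 - 4488) + 354960) = 1/(-4164 + 354960) = 1/350796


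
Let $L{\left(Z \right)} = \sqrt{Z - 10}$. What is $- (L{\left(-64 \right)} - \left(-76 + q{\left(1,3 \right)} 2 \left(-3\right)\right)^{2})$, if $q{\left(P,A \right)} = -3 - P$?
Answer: $2704 - i \sqrt{74} \approx 2704.0 - 8.6023 i$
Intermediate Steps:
$L{\left(Z \right)} = \sqrt{-10 + Z}$
$- (L{\left(-64 \right)} - \left(-76 + q{\left(1,3 \right)} 2 \left(-3\right)\right)^{2}) = - (\sqrt{-10 - 64} - \left(-76 + \left(-3 - 1\right) 2 \left(-3\right)\right)^{2}) = - (\sqrt{-74} - \left(-76 + \left(-3 - 1\right) 2 \left(-3\right)\right)^{2}) = - (i \sqrt{74} - \left(-76 + \left(-4\right) 2 \left(-3\right)\right)^{2}) = - (i \sqrt{74} - \left(-76 - -24\right)^{2}) = - (i \sqrt{74} - \left(-76 + 24\right)^{2}) = - (i \sqrt{74} - \left(-52\right)^{2}) = - (i \sqrt{74} - 2704) = - (-2704 + i \sqrt{74}) = 2704 - i \sqrt{74}$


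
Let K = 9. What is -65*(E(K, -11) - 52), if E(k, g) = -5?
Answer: 3705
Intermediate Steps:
-65*(E(K, -11) - 52) = -65*(-5 - 52) = -65*(-57) = 3705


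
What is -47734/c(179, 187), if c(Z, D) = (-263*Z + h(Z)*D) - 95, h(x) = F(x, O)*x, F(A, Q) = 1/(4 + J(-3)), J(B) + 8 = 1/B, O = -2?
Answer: 620542/713655 ≈ 0.86953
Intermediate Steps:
J(B) = -8 + 1/B
F(A, Q) = -3/13 (F(A, Q) = 1/(4 + (-8 + 1/(-3))) = 1/(4 + (-8 - 1/3)) = 1/(4 - 25/3) = 1/(-13/3) = -3/13)
h(x) = -3*x/13
c(Z, D) = -95 - 263*Z - 3*D*Z/13 (c(Z, D) = (-263*Z + (-3*Z/13)*D) - 95 = (-263*Z - 3*D*Z/13) - 95 = -95 - 263*Z - 3*D*Z/13)
-47734/c(179, 187) = -47734/(-95 - 263*179 - 3/13*187*179) = -47734/(-95 - 47077 - 100419/13) = -47734/(-713655/13) = -47734*(-13/713655) = 620542/713655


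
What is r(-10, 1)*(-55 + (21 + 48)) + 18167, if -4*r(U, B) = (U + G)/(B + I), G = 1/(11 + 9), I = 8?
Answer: 6541513/360 ≈ 18171.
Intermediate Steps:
G = 1/20 ≈ 0.050000
r(U, B) = -(1/20 + U)/(4*(8 + B)) (r(U, B) = -(U + 1/20)/(4*(B + 8)) = -(1/20 + U)/(4*(8 + B)))
r(-10, 1)*(-55 + (21 + 48)) + 18167 = ((-1 - 20*(-10))/(80*(8 + 1)))*(-55 + (21 + 48)) + 18167 = ((1/80)*(-1 + 200)/9)*(-55 + 69) + 18167 = ((1/80)*(⅑)*199)*14 + 18167 = (199/720)*14 + 18167 = 1393/360 + 18167 = 6541513/360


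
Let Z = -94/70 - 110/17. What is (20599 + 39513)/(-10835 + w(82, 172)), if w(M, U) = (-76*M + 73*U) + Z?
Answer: -17883320/1344347 ≈ -13.303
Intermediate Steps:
Z = -4649/595 (Z = -94*1/70 - 110*1/17 = -47/35 - 110/17 = -4649/595 ≈ -7.8134)
w(M, U) = -4649/595 - 76*M + 73*U (w(M, U) = (-76*M + 73*U) - 4649/595 = -4649/595 - 76*M + 73*U)
(20599 + 39513)/(-10835 + w(82, 172)) = (20599 + 39513)/(-10835 + (-4649/595 - 76*82 + 73*172)) = 60112/(-10835 + (-4649/595 - 6232 + 12556)) = 60112/(-10835 + 3758131/595) = 60112/(-2688694/595) = 60112*(-595/2688694) = -17883320/1344347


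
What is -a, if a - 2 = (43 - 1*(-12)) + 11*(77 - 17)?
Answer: -717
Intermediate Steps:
a = 717 (a = 2 + ((43 - 1*(-12)) + 11*(77 - 17)) = 2 + ((43 + 12) + 11*60) = 2 + (55 + 660) = 2 + 715 = 717)
-a = -1*717 = -717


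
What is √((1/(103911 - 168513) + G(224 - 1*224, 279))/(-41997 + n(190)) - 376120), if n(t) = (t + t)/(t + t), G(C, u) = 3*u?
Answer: I*√76900954557565840691486/452170932 ≈ 613.29*I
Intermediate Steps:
n(t) = 1 (n(t) = (2*t)/((2*t)) = (2*t)*(1/(2*t)) = 1)
√((1/(103911 - 168513) + G(224 - 1*224, 279))/(-41997 + n(190)) - 376120) = √((1/(103911 - 168513) + 3*279)/(-41997 + 1) - 376120) = √((1/(-64602) + 837)/(-41996) - 376120) = √((-1/64602 + 837)*(-1/41996) - 376120) = √((54071873/64602)*(-1/41996) - 376120) = √(-54071873/2713025592 - 376120) = √(-1020423239734913/2713025592) = I*√76900954557565840691486/452170932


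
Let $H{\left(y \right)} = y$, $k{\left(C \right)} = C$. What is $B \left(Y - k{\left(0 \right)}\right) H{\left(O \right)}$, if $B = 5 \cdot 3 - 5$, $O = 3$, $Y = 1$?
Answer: $30$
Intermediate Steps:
$B = 10$ ($B = 15 - 5 = 10$)
$B \left(Y - k{\left(0 \right)}\right) H{\left(O \right)} = 10 \left(1 - 0\right) 3 = 10 \left(1 + 0\right) 3 = 10 \cdot 1 \cdot 3 = 10 \cdot 3 = 30$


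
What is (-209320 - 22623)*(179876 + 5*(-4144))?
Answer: -36915120108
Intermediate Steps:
(-209320 - 22623)*(179876 + 5*(-4144)) = -231943*(179876 - 20720) = -231943*159156 = -36915120108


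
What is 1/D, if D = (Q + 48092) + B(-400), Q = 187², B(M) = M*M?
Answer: 1/243061 ≈ 4.1142e-6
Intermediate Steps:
B(M) = M²
Q = 34969
D = 243061 (D = (34969 + 48092) + (-400)² = 83061 + 160000 = 243061)
1/D = 1/243061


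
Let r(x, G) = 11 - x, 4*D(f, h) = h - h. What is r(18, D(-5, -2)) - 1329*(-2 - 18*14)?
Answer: 337559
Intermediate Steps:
D(f, h) = 0 (D(f, h) = (h - h)/4 = (¼)*0 = 0)
r(18, D(-5, -2)) - 1329*(-2 - 18*14) = (11 - 1*18) - 1329*(-2 - 18*14) = (11 - 18) - 1329*(-2 - 252) = -7 - 1329*(-254) = -7 + 337566 = 337559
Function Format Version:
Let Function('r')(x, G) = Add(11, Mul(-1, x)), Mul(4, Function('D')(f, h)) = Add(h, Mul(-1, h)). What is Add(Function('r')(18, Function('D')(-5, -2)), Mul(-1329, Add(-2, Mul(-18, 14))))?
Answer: 337559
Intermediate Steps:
Function('D')(f, h) = 0 (Function('D')(f, h) = Mul(Rational(1, 4), Add(h, Mul(-1, h))) = Mul(Rational(1, 4), 0) = 0)
Add(Function('r')(18, Function('D')(-5, -2)), Mul(-1329, Add(-2, Mul(-18, 14)))) = Add(Add(11, Mul(-1, 18)), Mul(-1329, Add(-2, Mul(-18, 14)))) = Add(Add(11, -18), Mul(-1329, Add(-2, -252))) = Add(-7, Mul(-1329, -254)) = Add(-7, 337566) = 337559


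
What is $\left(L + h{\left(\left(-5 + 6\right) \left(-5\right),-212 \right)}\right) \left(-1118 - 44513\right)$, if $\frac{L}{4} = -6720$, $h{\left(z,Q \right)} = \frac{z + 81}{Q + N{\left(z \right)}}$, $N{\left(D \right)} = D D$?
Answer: $\frac{229370427316}{187} \approx 1.2266 \cdot 10^{9}$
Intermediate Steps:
$N{\left(D \right)} = D^{2}$
$h{\left(z,Q \right)} = \frac{81 + z}{Q + z^{2}}$ ($h{\left(z,Q \right)} = \frac{z + 81}{Q + z^{2}} = \frac{81 + z}{Q + z^{2}}$)
$L = -26880$ ($L = 4 \left(-6720\right) = -26880$)
$\left(L + h{\left(\left(-5 + 6\right) \left(-5\right),-212 \right)}\right) \left(-1118 - 44513\right) = \left(-26880 + \frac{81 + \left(-5 + 6\right) \left(-5\right)}{-212 + \left(\left(-5 + 6\right) \left(-5\right)\right)^{2}}\right) \left(-1118 - 44513\right) = \left(-26880 + \frac{81 + 1 \left(-5\right)}{-212 + \left(1 \left(-5\right)\right)^{2}}\right) \left(-45631\right) = \left(-26880 + \frac{81 - 5}{-212 + \left(-5\right)^{2}}\right) \left(-45631\right) = \left(-26880 + \frac{1}{-212 + 25} \cdot 76\right) \left(-45631\right) = \left(-26880 + \frac{1}{-187} \cdot 76\right) \left(-45631\right) = \left(-26880 - \frac{76}{187}\right) \left(-45631\right) = \left(- \frac{5026636}{187}\right) \left(-45631\right) = \frac{229370427316}{187}$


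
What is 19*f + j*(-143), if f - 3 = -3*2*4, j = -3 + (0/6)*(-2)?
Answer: 30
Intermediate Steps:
j = -3 (j = -3 + (0*(⅙))*(-2) = -3 + 0*(-2) = -3 + 0 = -3)
f = -21 (f = 3 - 3*2*4 = 3 - 6*4 = 3 - 24 = -21)
19*f + j*(-143) = 19*(-21) - 3*(-143) = -399 + 429 = 30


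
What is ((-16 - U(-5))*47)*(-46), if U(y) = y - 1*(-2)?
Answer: 28106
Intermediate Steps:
U(y) = 2 + y (U(y) = y + 2 = 2 + y)
((-16 - U(-5))*47)*(-46) = ((-16 - (2 - 5))*47)*(-46) = ((-16 - 1*(-3))*47)*(-46) = ((-16 + 3)*47)*(-46) = -13*47*(-46) = -611*(-46) = 28106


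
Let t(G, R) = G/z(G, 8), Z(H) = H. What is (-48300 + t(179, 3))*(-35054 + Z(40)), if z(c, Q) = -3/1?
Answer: 5079796106/3 ≈ 1.6933e+9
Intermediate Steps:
z(c, Q) = -3 (z(c, Q) = -3*1 = -3)
t(G, R) = -G/3 (t(G, R) = G/(-3) = G*(-1/3) = -G/3)
(-48300 + t(179, 3))*(-35054 + Z(40)) = (-48300 - 1/3*179)*(-35054 + 40) = (-48300 - 179/3)*(-35014) = -145079/3*(-35014) = 5079796106/3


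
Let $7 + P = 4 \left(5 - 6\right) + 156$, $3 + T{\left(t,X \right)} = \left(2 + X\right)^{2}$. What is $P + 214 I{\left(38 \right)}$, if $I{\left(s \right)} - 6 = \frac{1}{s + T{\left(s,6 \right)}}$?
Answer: $\frac{141685}{99} \approx 1431.2$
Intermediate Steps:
$T{\left(t,X \right)} = -3 + \left(2 + X\right)^{2}$
$I{\left(s \right)} = 6 + \frac{1}{61 + s}$ ($I{\left(s \right)} = 6 + \frac{1}{s - \left(3 - \left(2 + 6\right)^{2}\right)} = 6 + \frac{1}{s - \left(3 - 8^{2}\right)} = 6 + \frac{1}{s + \left(-3 + 64\right)} = 6 + \frac{1}{s + 61} = 6 + \frac{1}{61 + s}$)
$P = 145$ ($P = -7 + \left(4 \left(5 - 6\right) + 156\right) = -7 + \left(4 \left(-1\right) + 156\right) = -7 + \left(-4 + 156\right) = -7 + 152 = 145$)
$P + 214 I{\left(38 \right)} = 145 + 214 \frac{367 + 6 \cdot 38}{61 + 38} = 145 + 214 \frac{367 + 228}{99} = 145 + 214 \cdot \frac{1}{99} \cdot 595 = 145 + 214 \cdot \frac{595}{99} = 145 + \frac{127330}{99} = \frac{141685}{99}$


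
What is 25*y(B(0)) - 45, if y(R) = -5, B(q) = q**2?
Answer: -170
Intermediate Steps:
25*y(B(0)) - 45 = 25*(-5) - 45 = -125 - 45 = -170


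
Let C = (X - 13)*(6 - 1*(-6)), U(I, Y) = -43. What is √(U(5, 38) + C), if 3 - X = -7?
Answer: I*√79 ≈ 8.8882*I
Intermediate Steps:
X = 10 (X = 3 - 1*(-7) = 3 + 7 = 10)
C = -36 (C = (10 - 13)*(6 - 1*(-6)) = -3*(6 + 6) = -3*12 = -36)
√(U(5, 38) + C) = √(-43 - 36) = √(-79) = I*√79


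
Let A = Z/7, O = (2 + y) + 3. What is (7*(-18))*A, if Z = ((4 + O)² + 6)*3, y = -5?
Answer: -1188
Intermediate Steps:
O = 0 (O = (2 - 5) + 3 = -3 + 3 = 0)
Z = 66 (Z = ((4 + 0)² + 6)*3 = (4² + 6)*3 = (16 + 6)*3 = 22*3 = 66)
A = 66/7 ≈ 9.4286
(7*(-18))*A = (7*(-18))*(66/7) = -126*66/7 = -1188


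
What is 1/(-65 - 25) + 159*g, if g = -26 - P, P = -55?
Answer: 414989/90 ≈ 4611.0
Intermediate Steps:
g = 29 (g = -26 - 1*(-55) = -26 + 55 = 29)
1/(-65 - 25) + 159*g = 1/(-65 - 25) + 159*29 = 1/(-90) + 4611 = -1/90 + 4611 = 414989/90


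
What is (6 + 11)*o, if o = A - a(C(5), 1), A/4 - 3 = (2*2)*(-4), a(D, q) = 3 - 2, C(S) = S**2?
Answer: -901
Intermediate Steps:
a(D, q) = 1
A = -52 (A = 12 + 4*((2*2)*(-4)) = 12 + 4*(4*(-4)) = 12 + 4*(-16) = 12 - 64 = -52)
o = -53 (o = -52 - 1*1 = -52 - 1 = -53)
(6 + 11)*o = (6 + 11)*(-53) = 17*(-53) = -901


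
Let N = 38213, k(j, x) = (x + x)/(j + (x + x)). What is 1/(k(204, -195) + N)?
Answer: 31/1184668 ≈ 2.6168e-5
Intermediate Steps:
k(j, x) = 2*x/(j + 2*x) (k(j, x) = (2*x)/(j + 2*x) = 2*x/(j + 2*x))
1/(k(204, -195) + N) = 1/(2*(-195)/(204 + 2*(-195)) + 38213) = 1/(2*(-195)/(204 - 390) + 38213) = 1/(2*(-195)/(-186) + 38213) = 1/(2*(-195)*(-1/186) + 38213) = 1/(65/31 + 38213) = 1/(1184668/31) = 31/1184668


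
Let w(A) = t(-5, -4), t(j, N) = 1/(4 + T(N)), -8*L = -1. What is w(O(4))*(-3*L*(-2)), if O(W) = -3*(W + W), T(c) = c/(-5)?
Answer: 5/32 ≈ 0.15625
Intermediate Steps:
L = ⅛ (L = -⅛*(-1) = ⅛ ≈ 0.12500)
T(c) = -c/5 (T(c) = c*(-⅕) = -c/5)
O(W) = -6*W
t(j, N) = 1/(4 - N/5)
w(A) = 5/24 (w(A) = -5/(-20 - 4) = -5/(-24) = -5*(-1/24) = 5/24)
w(O(4))*(-3*L*(-2)) = 5*(-3*⅛*(-2))/24 = 5*(-3/8*(-2))/24 = (5/24)*(¾) = 5/32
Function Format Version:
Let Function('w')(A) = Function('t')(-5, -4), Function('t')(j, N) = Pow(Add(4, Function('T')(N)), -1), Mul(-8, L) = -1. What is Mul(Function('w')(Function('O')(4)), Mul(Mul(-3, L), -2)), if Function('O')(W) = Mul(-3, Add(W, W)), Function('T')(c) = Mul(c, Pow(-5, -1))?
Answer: Rational(5, 32) ≈ 0.15625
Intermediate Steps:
L = Rational(1, 8) (L = Mul(Rational(-1, 8), -1) = Rational(1, 8) ≈ 0.12500)
Function('T')(c) = Mul(Rational(-1, 5), c) (Function('T')(c) = Mul(c, Rational(-1, 5)) = Mul(Rational(-1, 5), c))
Function('O')(W) = Mul(-6, W) (Function('O')(W) = Mul(-3, Mul(2, W)) = Mul(-6, W))
Function('t')(j, N) = Pow(Add(4, Mul(Rational(-1, 5), N)), -1)
Function('w')(A) = Rational(5, 24) (Function('w')(A) = Mul(-5, Pow(Add(-20, -4), -1)) = Mul(-5, Pow(-24, -1)) = Mul(-5, Rational(-1, 24)) = Rational(5, 24))
Mul(Function('w')(Function('O')(4)), Mul(Mul(-3, L), -2)) = Mul(Rational(5, 24), Mul(Mul(-3, Rational(1, 8)), -2)) = Mul(Rational(5, 24), Mul(Rational(-3, 8), -2)) = Mul(Rational(5, 24), Rational(3, 4)) = Rational(5, 32)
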